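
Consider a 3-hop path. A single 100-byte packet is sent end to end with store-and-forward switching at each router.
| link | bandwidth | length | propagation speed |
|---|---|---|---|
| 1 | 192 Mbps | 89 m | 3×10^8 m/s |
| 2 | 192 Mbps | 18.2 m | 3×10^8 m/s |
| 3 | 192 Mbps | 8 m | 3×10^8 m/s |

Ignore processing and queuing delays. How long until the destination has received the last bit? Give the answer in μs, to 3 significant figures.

12.9 μs

L = 100 × 8 = 800 bits.
Transmission delay per hop = L/R = 800/192000000 = 4.16667 μs; 3 hops → 12.5 μs.
Propagation delays (d/s per hop): 0.296667, 0.0606667, 0.0266667 μs; sum = 0.384 μs.
End-to-end = 12.9 μs.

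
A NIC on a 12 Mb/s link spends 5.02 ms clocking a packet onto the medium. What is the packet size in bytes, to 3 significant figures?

L = R × t_tx = 12000000 b/s × 0.00502 s = 60240 bits.
In bytes: 60240 / 8 = 7530 bytes.

7530 bytes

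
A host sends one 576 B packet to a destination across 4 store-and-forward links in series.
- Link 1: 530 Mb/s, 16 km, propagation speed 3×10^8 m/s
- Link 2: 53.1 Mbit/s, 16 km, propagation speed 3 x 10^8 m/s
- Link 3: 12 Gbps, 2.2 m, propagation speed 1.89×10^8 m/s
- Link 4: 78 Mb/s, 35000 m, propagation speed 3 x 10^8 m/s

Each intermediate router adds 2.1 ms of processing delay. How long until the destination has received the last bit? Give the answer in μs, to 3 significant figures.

6680 μs

L = 576 × 8 = 4608 bits.
Transmission delays (L/R per hop): 8.69434, 86.7797, 0.384, 59.0769 μs; sum = 154.935 μs.
Propagation delays (d/s per hop): 53.3333, 53.3333, 0.0116402, 116.667 μs; sum = 223.345 μs.
Processing at 3 router(s): 3 × 2.1 ms = 6300 μs.
End-to-end = 6680 μs.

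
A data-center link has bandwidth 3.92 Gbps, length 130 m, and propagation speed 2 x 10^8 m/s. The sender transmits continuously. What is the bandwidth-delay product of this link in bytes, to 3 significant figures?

319 bytes

Propagation delay = 130 / 200000000 = 6.5e-07 s.
BDP = R × t_prop = 3920000000 × 6.5e-07 = 2548 bits.
In bytes: 2548/8 = 319 bytes.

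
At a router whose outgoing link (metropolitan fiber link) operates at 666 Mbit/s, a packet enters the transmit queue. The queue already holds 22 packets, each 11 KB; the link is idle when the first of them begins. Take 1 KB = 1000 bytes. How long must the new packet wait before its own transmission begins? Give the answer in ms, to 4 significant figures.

Each queued packet: L/R = 88000/666000000 = 0.132132 ms.
22 queued → 2.90691 ms.
Queuing delay = 2.907 ms.

2.907 ms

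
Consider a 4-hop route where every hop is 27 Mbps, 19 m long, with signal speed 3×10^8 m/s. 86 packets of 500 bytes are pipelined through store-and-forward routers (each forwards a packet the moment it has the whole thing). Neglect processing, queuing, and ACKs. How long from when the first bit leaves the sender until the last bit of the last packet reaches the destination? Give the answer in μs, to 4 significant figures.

13190 μs

Per-hop transmission t_tx = L/R = 4000/27000000 = 148.148 μs.
Per-hop propagation t_prop = 19/300000000 = 0.0633333 μs.
Pipeline fill: first packet needs 4·t_tx to clear all hops; remaining 85 packets each add one t_tx.
Total = (4+86-1)·t_tx + 4·t_prop = 89·148.148 + 4·0.0633333 = 13190 μs.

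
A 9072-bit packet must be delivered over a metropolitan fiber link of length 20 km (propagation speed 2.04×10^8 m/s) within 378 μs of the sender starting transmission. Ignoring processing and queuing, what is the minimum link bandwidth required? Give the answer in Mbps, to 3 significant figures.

Propagation delay = 20000 / 204000000 = 98.0392 μs.
Transmission budget = 378 − 98.0392 = 279.961 μs.
R ≥ L / t_tx = 9072 bits / 0.000279961 s = 32.4 Mbps.

32.4 Mbps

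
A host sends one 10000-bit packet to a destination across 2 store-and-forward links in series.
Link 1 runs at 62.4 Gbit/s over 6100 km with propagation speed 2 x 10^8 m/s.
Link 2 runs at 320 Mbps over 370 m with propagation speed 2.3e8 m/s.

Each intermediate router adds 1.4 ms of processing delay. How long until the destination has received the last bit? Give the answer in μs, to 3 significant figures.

31900 μs

Transmission delays (L/R per hop): 0.160256, 31.25 μs; sum = 31.4103 μs.
Propagation delays (d/s per hop): 30500, 1.6087 μs; sum = 30501.6 μs.
Processing at 1 router(s): 1 × 1.4 ms = 1400 μs.
End-to-end = 31900 μs.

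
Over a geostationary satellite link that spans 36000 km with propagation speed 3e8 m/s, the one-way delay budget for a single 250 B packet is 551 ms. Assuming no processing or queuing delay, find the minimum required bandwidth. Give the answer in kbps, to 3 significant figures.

4.64 kbps

L = 2000 bits.
Propagation delay = 36000000 / 300000000 = 120 ms.
Transmission budget = 551 − 120 = 431 ms.
R ≥ L / t_tx = 2000 bits / 0.431 s = 4.64 kbps.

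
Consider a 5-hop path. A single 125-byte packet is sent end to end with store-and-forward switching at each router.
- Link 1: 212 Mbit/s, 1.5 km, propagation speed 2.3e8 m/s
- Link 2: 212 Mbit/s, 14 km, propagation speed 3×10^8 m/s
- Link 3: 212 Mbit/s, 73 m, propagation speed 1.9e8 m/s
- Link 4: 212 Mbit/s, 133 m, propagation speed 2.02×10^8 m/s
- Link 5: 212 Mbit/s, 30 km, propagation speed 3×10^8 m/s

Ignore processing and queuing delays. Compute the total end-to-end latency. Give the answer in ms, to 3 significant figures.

0.178 ms

L = 125 × 8 = 1000 bits.
Transmission delay per hop = L/R = 1000/212000000 = 0.00471698 ms; 5 hops → 0.0235849 ms.
Propagation delays (d/s per hop): 0.00652174, 0.0466667, 0.000384211, 0.000658416, 0.1 ms; sum = 0.154231 ms.
End-to-end = 0.178 ms.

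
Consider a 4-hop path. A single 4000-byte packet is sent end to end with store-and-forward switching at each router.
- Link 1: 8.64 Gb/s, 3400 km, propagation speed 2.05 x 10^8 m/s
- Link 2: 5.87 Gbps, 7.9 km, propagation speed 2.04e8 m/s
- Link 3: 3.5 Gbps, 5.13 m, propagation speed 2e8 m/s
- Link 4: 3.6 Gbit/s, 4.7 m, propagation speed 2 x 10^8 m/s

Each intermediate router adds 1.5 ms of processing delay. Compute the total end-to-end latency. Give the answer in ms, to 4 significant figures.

L = 4000 × 8 = 32000 bits.
Transmission delays (L/R per hop): 0.0037037, 0.00545145, 0.00914286, 0.00888889 ms; sum = 0.0271869 ms.
Propagation delays (d/s per hop): 16.5854, 0.0387255, 2.565e-05, 2.35e-05 ms; sum = 16.6241 ms.
Processing at 3 router(s): 3 × 1.5 ms = 4.5 ms.
End-to-end = 21.15 ms.

21.15 ms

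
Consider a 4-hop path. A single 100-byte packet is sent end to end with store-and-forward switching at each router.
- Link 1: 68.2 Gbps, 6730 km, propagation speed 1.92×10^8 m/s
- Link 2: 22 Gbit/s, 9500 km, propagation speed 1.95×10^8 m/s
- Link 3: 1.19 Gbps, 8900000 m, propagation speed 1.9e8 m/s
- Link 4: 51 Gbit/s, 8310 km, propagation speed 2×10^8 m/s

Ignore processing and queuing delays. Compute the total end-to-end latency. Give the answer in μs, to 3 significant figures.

172000 μs

L = 100 × 8 = 800 bits.
Transmission delays (L/R per hop): 0.0117302, 0.0363636, 0.672269, 0.0156863 μs; sum = 0.736049 μs.
Propagation delays (d/s per hop): 35052.1, 48717.9, 46842.1, 41550 μs; sum = 172162 μs.
End-to-end = 172000 μs.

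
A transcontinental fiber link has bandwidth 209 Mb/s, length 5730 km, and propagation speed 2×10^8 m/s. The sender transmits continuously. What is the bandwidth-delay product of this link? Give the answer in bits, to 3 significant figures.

Propagation delay = 5730000 / 200000000 = 0.02865 s.
BDP = R × t_prop = 209000000 × 0.02865 = 5987850 bits.

5990000 bits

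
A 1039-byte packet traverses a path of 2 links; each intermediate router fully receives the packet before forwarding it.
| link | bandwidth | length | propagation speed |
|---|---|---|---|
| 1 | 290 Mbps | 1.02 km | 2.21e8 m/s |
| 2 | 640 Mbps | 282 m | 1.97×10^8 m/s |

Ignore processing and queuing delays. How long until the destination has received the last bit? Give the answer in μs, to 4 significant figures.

47.70 μs

L = 1039 × 8 = 8312 bits.
Transmission delays (L/R per hop): 28.6621, 12.9875 μs; sum = 41.6496 μs.
Propagation delays (d/s per hop): 4.61538, 1.43147 μs; sum = 6.04686 μs.
End-to-end = 47.70 μs.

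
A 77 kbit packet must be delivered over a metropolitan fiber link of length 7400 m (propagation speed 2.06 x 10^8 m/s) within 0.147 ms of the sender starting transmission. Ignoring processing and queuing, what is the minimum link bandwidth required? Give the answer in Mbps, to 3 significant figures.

Propagation delay = 7400 / 206000000 = 0.0359223 ms.
Transmission budget = 0.147 − 0.0359223 = 0.111078 ms.
R ≥ L / t_tx = 77000 bits / 0.000111078 s = 693 Mbps.

693 Mbps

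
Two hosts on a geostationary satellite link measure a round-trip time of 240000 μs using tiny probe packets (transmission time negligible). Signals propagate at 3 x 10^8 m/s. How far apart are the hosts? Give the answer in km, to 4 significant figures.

One-way propagation = RTT/2 = 120000 μs.
d = s × t = 300000000 × 0.12 = 36000 km.

36000 km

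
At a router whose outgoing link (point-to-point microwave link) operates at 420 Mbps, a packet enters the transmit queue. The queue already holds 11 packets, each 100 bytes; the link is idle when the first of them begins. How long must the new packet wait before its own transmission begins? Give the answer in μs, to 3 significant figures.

21.0 μs

Each queued packet: L/R = 800/420000000 = 1.90476 μs.
11 queued → 20.9524 μs.
Queuing delay = 21.0 μs.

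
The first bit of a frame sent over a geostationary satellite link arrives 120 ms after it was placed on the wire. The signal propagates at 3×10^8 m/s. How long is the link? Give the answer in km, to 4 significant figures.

d = s × t_prop = 300000000 × 0.12 = 36000 km.

36000 km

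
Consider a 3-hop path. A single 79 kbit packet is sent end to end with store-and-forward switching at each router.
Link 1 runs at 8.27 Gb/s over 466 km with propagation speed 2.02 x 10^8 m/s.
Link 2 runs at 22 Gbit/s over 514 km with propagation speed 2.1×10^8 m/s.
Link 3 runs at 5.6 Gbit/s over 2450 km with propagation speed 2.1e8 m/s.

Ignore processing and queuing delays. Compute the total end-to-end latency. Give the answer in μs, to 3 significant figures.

L = 79000 bits.
Transmission delays (L/R per hop): 9.5526, 3.59091, 14.1071 μs; sum = 27.2507 μs.
Propagation delays (d/s per hop): 2306.93, 2447.62, 11666.7 μs; sum = 16421.2 μs.
End-to-end = 16400 μs.

16400 μs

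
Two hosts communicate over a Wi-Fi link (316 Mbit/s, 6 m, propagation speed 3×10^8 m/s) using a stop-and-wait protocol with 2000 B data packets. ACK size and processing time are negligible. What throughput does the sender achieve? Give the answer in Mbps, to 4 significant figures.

t_tx = L/R = 16000/316000000 = 5.06329e-05 s.
t_prop = 6/300000000 = 2e-08 s; RTT = 4e-08 s.
Cycle = t_tx + RTT = 5.06729e-05 s.
Throughput = L / cycle = 16000 / 5.06729e-05 = 315.8 Mbps.

315.8 Mbps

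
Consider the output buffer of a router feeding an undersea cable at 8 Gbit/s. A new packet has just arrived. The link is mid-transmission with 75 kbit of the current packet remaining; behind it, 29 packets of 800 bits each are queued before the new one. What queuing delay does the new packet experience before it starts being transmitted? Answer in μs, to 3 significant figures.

Each queued packet: L/R = 800/8000000000 = 0.1 μs.
29 queued → 2.9 μs.
Plus remaining 75000 bits of current packet: 9.375 μs.
Queuing delay = 12.3 μs.

12.3 μs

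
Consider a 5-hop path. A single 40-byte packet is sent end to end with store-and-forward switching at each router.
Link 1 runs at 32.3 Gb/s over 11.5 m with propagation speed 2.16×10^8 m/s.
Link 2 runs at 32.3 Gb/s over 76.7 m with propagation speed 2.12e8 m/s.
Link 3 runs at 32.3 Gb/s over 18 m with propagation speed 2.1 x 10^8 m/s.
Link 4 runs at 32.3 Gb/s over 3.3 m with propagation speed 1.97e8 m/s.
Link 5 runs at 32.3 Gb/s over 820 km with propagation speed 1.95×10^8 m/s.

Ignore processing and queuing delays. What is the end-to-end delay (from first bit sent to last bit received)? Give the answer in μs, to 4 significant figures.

L = 40 × 8 = 320 bits.
Transmission delay per hop = L/R = 320/3.23e+10 = 0.00990712 μs; 5 hops → 0.0495356 μs.
Propagation delays (d/s per hop): 0.0532407, 0.361792, 0.0857143, 0.0167513, 4205.13 μs; sum = 4205.65 μs.
End-to-end = 4206 μs.

4206 μs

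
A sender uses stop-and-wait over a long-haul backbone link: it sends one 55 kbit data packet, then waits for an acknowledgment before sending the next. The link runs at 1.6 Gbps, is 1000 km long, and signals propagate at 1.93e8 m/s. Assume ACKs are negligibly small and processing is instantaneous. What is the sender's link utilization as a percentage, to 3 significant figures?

0.331 %

t_tx = L/R = 55000/1600000000 = 3.4375e-05 s.
t_prop = 1000000/193000000 = 0.00518135 s; RTT = 0.0103627 s.
Cycle = t_tx + RTT = 0.0103971 s.
Utilization = t_tx / cycle = 3.4375e-05/0.0103971 = 0.331 %.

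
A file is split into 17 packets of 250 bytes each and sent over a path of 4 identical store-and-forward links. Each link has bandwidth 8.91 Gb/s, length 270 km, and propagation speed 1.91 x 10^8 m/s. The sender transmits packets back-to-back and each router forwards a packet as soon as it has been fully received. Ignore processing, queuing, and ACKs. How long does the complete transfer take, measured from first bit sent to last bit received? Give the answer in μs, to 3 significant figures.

Per-hop transmission t_tx = L/R = 2000/8910000000 = 0.224467 μs.
Per-hop propagation t_prop = 270000/191000000 = 1413.61 μs.
Pipeline fill: first packet needs 4·t_tx to clear all hops; remaining 16 packets each add one t_tx.
Total = (4+17-1)·t_tx + 4·t_prop = 20·0.224467 + 4·1413.61 = 5660 μs.

5660 μs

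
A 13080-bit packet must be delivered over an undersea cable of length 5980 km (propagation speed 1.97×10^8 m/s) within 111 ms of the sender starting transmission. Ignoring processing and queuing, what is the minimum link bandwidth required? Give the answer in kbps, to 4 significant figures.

Propagation delay = 5980000 / 197000000 = 30.3553 ms.
Transmission budget = 111 − 30.3553 = 80.6447 ms.
R ≥ L / t_tx = 13080 bits / 0.0806447 s = 162.2 kbps.

162.2 kbps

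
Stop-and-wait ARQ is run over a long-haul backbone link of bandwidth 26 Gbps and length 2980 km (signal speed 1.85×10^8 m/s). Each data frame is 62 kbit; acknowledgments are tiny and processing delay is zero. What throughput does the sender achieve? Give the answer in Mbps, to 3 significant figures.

t_tx = L/R = 62000/26000000000 = 2.38462e-06 s.
t_prop = 2980000/185000000 = 0.0161081 s; RTT = 0.0322162 s.
Cycle = t_tx + RTT = 0.0322186 s.
Throughput = L / cycle = 62000 / 0.0322186 = 1.92 Mbps.

1.92 Mbps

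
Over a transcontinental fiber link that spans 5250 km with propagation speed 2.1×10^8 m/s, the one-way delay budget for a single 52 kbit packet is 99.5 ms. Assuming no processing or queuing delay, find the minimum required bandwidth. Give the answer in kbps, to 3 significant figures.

698 kbps

Propagation delay = 5250000 / 210000000 = 25 ms.
Transmission budget = 99.5 − 25 = 74.5 ms.
R ≥ L / t_tx = 52000 bits / 0.0745 s = 698 kbps.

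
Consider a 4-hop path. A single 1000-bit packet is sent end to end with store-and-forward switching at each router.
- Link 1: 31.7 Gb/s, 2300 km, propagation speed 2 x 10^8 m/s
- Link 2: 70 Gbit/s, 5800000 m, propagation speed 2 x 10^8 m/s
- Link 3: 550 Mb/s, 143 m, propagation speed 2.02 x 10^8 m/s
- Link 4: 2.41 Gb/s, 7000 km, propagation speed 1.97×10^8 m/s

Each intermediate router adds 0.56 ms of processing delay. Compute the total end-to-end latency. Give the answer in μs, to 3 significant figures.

Transmission delays (L/R per hop): 0.0315457, 0.0142857, 1.81818, 0.414938 μs; sum = 2.27895 μs.
Propagation delays (d/s per hop): 11500, 29000, 0.707921, 35533 μs; sum = 76033.7 μs.
Processing at 3 router(s): 3 × 0.56 ms = 1680 μs.
End-to-end = 77700 μs.

77700 μs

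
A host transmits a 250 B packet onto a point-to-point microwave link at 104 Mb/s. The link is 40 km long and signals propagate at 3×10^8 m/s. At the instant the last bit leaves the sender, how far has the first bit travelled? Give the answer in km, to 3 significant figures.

t_tx = L/R = 2000/104000000 = 1.92308e-05 s.
Distance = s × t_tx = 300000000 × 1.92308e-05 = 5.77 km.

5.77 km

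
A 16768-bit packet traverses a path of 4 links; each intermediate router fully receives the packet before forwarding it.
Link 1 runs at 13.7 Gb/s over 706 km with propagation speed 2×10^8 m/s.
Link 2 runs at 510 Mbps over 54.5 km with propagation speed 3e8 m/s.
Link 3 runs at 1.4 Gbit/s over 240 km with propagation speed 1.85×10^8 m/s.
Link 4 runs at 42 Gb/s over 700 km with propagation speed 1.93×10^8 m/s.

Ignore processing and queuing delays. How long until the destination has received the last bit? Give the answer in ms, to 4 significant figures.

8.682 ms

Transmission delays (L/R per hop): 0.00122394, 0.0328784, 0.0119771, 0.000399238 ms; sum = 0.0464788 ms.
Propagation delays (d/s per hop): 3.53, 0.181667, 1.2973, 3.62694 ms; sum = 8.63591 ms.
End-to-end = 8.682 ms.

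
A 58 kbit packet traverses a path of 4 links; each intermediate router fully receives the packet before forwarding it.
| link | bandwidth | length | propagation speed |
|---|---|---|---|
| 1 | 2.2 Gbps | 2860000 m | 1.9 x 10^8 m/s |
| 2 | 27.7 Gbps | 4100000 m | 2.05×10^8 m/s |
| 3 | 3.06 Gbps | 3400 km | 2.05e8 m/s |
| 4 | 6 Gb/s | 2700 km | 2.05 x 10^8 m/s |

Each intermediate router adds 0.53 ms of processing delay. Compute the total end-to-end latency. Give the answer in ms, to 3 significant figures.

L = 58000 bits.
Transmission delays (L/R per hop): 0.0263636, 0.00209386, 0.0189542, 0.00966667 ms; sum = 0.0570784 ms.
Propagation delays (d/s per hop): 15.0526, 20, 16.5854, 13.1707 ms; sum = 64.8087 ms.
Processing at 3 router(s): 3 × 0.53 ms = 1.59 ms.
End-to-end = 66.5 ms.

66.5 ms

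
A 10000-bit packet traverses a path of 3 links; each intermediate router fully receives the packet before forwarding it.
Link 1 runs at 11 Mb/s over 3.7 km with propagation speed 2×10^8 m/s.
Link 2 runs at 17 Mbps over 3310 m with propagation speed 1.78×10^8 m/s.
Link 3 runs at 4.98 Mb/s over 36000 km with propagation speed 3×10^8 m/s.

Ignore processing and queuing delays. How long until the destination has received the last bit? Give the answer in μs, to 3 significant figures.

Transmission delays (L/R per hop): 909.091, 588.235, 2008.03 μs; sum = 3505.36 μs.
Propagation delays (d/s per hop): 18.5, 18.5955, 120000 μs; sum = 120037 μs.
End-to-end = 124000 μs.

124000 μs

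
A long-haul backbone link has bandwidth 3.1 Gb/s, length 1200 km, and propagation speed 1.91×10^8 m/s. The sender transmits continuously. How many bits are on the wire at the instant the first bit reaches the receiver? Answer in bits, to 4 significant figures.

Propagation delay = 1200000 / 191000000 = 0.00628272 s.
BDP = R × t_prop = 3100000000 × 0.00628272 = 19476400 bits.

19480000 bits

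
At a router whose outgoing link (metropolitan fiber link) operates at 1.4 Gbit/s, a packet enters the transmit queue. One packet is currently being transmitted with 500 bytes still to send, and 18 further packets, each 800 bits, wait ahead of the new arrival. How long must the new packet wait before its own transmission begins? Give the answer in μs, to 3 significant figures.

Each queued packet: L/R = 800/1400000000 = 0.571429 μs.
18 queued → 10.2857 μs.
Plus remaining 4000 bits of current packet: 2.85714 μs.
Queuing delay = 13.1 μs.

13.1 μs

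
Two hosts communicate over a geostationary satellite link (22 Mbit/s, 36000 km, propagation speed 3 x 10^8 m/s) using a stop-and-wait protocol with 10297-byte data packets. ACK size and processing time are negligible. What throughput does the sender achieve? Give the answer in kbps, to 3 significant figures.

338 kbps

t_tx = L/R = 82376/22000000 = 0.00374436 s.
t_prop = 36000000/300000000 = 0.12 s; RTT = 0.24 s.
Cycle = t_tx + RTT = 0.243744 s.
Throughput = L / cycle = 82376 / 0.243744 = 338 kbps.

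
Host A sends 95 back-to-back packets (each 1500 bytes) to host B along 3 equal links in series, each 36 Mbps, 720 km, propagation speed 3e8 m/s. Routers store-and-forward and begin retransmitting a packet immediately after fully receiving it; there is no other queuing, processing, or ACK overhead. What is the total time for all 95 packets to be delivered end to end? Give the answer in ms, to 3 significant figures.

Per-hop transmission t_tx = L/R = 12000/36000000 = 0.333333 ms.
Per-hop propagation t_prop = 720000/300000000 = 2.4 ms.
Pipeline fill: first packet needs 3·t_tx to clear all hops; remaining 94 packets each add one t_tx.
Total = (3+95-1)·t_tx + 3·t_prop = 97·0.333333 + 3·2.4 = 39.5 ms.

39.5 ms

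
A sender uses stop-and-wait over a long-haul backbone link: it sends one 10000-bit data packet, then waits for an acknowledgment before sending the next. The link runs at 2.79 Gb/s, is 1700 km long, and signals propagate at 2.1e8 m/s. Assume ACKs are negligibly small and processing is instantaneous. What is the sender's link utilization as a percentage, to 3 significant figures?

t_tx = L/R = 10000/2790000000 = 3.58423e-06 s.
t_prop = 1700000/210000000 = 0.00809524 s; RTT = 0.0161905 s.
Cycle = t_tx + RTT = 0.0161941 s.
Utilization = t_tx / cycle = 3.58423e-06/0.0161941 = 0.0221 %.

0.0221 %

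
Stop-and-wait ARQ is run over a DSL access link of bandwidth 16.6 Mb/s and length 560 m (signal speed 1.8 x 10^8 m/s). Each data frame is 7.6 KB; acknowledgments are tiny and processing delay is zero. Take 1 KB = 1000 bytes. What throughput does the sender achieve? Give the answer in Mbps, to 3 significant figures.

t_tx = L/R = 60800/1.66e+07 = 0.00366265 s.
t_prop = 560/180000000 = 3.11111e-06 s; RTT = 6.22222e-06 s.
Cycle = t_tx + RTT = 0.00366887 s.
Throughput = L / cycle = 60800 / 0.00366887 = 16.6 Mbps.

16.6 Mbps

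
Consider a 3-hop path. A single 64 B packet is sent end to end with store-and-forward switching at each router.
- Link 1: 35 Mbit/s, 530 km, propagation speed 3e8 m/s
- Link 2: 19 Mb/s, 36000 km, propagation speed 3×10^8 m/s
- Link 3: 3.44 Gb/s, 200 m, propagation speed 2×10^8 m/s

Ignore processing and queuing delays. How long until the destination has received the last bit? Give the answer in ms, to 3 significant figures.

122 ms

L = 64 × 8 = 512 bits.
Transmission delays (L/R per hop): 0.0146286, 0.0269474, 0.000148837 ms; sum = 0.0417248 ms.
Propagation delays (d/s per hop): 1.76667, 120, 0.001 ms; sum = 121.768 ms.
End-to-end = 122 ms.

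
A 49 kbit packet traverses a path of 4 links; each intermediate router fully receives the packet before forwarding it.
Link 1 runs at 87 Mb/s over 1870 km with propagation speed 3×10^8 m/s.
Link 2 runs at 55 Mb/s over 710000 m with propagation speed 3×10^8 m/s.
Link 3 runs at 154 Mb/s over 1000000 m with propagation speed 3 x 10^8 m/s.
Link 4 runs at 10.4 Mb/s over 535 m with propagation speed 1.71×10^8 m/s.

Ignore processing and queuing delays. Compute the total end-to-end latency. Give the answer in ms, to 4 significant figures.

18.42 ms

L = 49000 bits.
Transmission delays (L/R per hop): 0.563218, 0.890909, 0.318182, 4.71154 ms; sum = 6.48385 ms.
Propagation delays (d/s per hop): 6.23333, 2.36667, 3.33333, 0.00312865 ms; sum = 11.9365 ms.
End-to-end = 18.42 ms.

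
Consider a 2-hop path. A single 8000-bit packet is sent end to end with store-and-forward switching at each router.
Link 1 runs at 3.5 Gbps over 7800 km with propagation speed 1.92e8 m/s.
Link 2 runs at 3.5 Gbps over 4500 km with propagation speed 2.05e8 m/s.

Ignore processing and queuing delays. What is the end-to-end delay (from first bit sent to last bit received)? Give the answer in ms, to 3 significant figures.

62.6 ms

Transmission delay per hop = L/R = 8000/3500000000 = 0.00228571 ms; 2 hops → 0.00457143 ms.
Propagation delays (d/s per hop): 40.625, 21.9512 ms; sum = 62.5762 ms.
End-to-end = 62.6 ms.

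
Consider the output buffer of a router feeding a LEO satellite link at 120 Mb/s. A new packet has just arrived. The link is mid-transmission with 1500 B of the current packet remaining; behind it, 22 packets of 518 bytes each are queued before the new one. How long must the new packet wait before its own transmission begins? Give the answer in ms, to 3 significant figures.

0.860 ms

Each queued packet: L/R = 4144/120000000 = 0.0345333 ms.
22 queued → 0.759733 ms.
Plus remaining 12000 bits of current packet: 0.1 ms.
Queuing delay = 0.860 ms.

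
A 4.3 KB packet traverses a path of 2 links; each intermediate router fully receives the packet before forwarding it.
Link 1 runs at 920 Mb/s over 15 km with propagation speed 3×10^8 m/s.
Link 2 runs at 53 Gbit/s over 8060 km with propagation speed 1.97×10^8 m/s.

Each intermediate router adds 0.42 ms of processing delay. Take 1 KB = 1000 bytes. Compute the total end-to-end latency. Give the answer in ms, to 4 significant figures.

L = 34400 bits.
Transmission delays (L/R per hop): 0.0373913, 0.000649057 ms; sum = 0.0380404 ms.
Propagation delays (d/s per hop): 0.05, 40.9137 ms; sum = 40.9637 ms.
Processing at 1 router(s): 1 × 0.42 ms = 0.42 ms.
End-to-end = 41.42 ms.

41.42 ms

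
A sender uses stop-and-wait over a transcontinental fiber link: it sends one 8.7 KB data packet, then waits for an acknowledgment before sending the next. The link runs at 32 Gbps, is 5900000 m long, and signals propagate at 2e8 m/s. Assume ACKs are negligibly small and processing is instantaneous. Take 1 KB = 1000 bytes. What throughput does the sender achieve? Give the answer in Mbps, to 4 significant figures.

1.180 Mbps

t_tx = L/R = 69600/32000000000 = 2.175e-06 s.
t_prop = 5900000/200000000 = 0.0295 s; RTT = 0.059 s.
Cycle = t_tx + RTT = 0.0590022 s.
Throughput = L / cycle = 69600 / 0.0590022 = 1.180 Mbps.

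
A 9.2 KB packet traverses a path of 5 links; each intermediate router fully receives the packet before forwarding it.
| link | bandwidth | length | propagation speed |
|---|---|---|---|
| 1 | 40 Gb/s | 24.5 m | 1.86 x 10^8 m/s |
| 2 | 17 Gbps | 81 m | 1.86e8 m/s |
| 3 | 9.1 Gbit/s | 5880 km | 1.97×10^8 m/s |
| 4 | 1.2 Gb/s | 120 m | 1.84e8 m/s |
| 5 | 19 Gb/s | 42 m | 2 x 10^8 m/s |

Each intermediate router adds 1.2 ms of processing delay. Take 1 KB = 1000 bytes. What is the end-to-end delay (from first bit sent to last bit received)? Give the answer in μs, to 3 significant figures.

34700 μs

L = 73600 bits.
Transmission delays (L/R per hop): 1.84, 4.32941, 8.08791, 61.3333, 3.87368 μs; sum = 79.4643 μs.
Propagation delays (d/s per hop): 0.13172, 0.435484, 29847.7, 0.652174, 0.21 μs; sum = 29849.1 μs.
Processing at 4 router(s): 4 × 1.2 ms = 4800 μs.
End-to-end = 34700 μs.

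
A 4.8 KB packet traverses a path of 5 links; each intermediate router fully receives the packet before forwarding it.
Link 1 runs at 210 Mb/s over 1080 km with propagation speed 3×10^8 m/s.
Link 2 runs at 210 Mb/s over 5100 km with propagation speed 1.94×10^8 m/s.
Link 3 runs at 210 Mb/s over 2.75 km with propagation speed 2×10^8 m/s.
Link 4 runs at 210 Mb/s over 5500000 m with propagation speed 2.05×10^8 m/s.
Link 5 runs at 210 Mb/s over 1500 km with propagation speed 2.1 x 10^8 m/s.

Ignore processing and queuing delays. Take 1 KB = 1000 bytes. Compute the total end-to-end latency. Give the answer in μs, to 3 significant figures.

L = 38400 bits.
Transmission delay per hop = L/R = 38400/210000000 = 182.857 μs; 5 hops → 914.286 μs.
Propagation delays (d/s per hop): 3600, 26288.7, 13.75, 26829.3, 7142.86 μs; sum = 63874.5 μs.
End-to-end = 64800 μs.

64800 μs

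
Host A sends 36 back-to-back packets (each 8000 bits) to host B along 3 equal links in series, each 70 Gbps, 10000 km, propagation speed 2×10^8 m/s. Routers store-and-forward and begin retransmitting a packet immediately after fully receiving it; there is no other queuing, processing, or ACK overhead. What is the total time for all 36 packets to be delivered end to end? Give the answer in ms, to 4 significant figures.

Per-hop transmission t_tx = L/R = 8000/70000000000 = 0.000114286 ms.
Per-hop propagation t_prop = 10000000/200000000 = 50 ms.
Pipeline fill: first packet needs 3·t_tx to clear all hops; remaining 35 packets each add one t_tx.
Total = (3+36-1)·t_tx + 3·t_prop = 38·0.000114286 + 3·50 = 150.0 ms.

150.0 ms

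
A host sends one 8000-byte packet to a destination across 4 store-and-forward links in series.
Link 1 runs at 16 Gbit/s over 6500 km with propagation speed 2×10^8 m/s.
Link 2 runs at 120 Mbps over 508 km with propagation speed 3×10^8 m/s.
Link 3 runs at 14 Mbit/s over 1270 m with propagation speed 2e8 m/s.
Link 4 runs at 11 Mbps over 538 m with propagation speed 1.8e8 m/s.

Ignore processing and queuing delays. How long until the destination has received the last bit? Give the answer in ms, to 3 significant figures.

45.1 ms

L = 8000 × 8 = 64000 bits.
Transmission delays (L/R per hop): 0.004, 0.533333, 4.57143, 5.81818 ms; sum = 10.9269 ms.
Propagation delays (d/s per hop): 32.5, 1.69333, 0.00635, 0.00298889 ms; sum = 34.2027 ms.
End-to-end = 45.1 ms.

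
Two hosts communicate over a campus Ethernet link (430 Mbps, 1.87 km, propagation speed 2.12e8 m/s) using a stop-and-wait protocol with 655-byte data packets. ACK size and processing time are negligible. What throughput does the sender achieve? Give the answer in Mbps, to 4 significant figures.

175.7 Mbps

t_tx = L/R = 5240/430000000 = 1.2186e-05 s.
t_prop = 1870/212000000 = 8.82075e-06 s; RTT = 1.76415e-05 s.
Cycle = t_tx + RTT = 2.98276e-05 s.
Throughput = L / cycle = 5240 / 2.98276e-05 = 175.7 Mbps.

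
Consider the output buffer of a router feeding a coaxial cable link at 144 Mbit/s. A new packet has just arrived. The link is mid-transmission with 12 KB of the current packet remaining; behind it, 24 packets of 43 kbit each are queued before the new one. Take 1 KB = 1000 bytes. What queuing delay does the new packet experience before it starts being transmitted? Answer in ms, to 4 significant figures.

7.833 ms

Each queued packet: L/R = 43000/144000000 = 0.298611 ms.
24 queued → 7.16667 ms.
Plus remaining 96000 bits of current packet: 0.666667 ms.
Queuing delay = 7.833 ms.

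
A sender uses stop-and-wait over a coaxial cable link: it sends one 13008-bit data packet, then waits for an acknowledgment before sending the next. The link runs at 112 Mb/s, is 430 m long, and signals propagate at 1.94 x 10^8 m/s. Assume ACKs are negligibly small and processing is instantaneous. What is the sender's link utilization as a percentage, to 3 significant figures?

96.3 %

t_tx = L/R = 13008/112000000 = 0.000116143 s.
t_prop = 430/194000000 = 2.21649e-06 s; RTT = 4.43299e-06 s.
Cycle = t_tx + RTT = 0.000120576 s.
Utilization = t_tx / cycle = 0.000116143/0.000120576 = 96.3 %.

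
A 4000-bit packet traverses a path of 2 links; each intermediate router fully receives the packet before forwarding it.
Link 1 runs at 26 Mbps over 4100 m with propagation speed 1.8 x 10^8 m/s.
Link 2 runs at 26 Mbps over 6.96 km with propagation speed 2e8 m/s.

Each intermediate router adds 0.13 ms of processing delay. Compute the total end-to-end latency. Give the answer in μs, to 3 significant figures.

Transmission delay per hop = L/R = 4000/26000000 = 153.846 μs; 2 hops → 307.692 μs.
Propagation delays (d/s per hop): 22.7778, 34.8 μs; sum = 57.5778 μs.
Processing at 1 router(s): 1 × 0.13 ms = 130 μs.
End-to-end = 495 μs.

495 μs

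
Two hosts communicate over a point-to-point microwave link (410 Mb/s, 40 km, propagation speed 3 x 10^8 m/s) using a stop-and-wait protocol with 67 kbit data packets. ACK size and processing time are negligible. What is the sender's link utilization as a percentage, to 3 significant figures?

t_tx = L/R = 67000/410000000 = 0.000163415 s.
t_prop = 40000/300000000 = 0.000133333 s; RTT = 0.000266667 s.
Cycle = t_tx + RTT = 0.000430081 s.
Utilization = t_tx / cycle = 0.000163415/0.000430081 = 38.0 %.

38.0 %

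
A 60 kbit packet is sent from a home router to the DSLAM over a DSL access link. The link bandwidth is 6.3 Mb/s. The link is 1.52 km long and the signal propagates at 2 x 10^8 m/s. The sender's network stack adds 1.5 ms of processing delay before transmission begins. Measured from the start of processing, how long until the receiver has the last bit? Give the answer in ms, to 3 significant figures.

L = 60000 bits.
Transmission delay = L/R = 60000 / 6300000 = 9.52381 ms.
Propagation delay = d/s = 1520 m / 200000000 m/s = 0.0076 ms.
Plus processing delay 1.5 ms = 1.5 ms.
Total = 11.0 ms.

11.0 ms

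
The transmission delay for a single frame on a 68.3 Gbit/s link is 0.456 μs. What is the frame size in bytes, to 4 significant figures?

3893 bytes

L = R × t_tx = 68300000000 b/s × 4.56e-07 s = 31144.8 bits.
In bytes: 31144.8 / 8 = 3893 bytes.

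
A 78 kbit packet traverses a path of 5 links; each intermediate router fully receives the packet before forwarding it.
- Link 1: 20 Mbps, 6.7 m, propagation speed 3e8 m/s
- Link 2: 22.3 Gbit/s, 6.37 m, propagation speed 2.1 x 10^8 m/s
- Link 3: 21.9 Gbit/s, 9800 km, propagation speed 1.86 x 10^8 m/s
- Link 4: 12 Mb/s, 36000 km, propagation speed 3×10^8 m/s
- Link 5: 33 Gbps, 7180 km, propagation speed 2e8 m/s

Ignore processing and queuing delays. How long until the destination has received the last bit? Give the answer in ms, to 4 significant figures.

219.0 ms

L = 78000 bits.
Transmission delays (L/R per hop): 3.9, 0.00349776, 0.00356164, 6.5, 0.00236364 ms; sum = 10.4094 ms.
Propagation delays (d/s per hop): 2.23333e-05, 3.03333e-05, 52.6882, 120, 35.9 ms; sum = 208.588 ms.
End-to-end = 219.0 ms.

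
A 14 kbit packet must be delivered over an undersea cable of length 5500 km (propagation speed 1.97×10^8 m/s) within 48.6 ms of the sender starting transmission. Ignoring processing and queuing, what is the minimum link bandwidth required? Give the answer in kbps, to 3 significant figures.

677 kbps

Propagation delay = 5500000 / 197000000 = 27.9188 ms.
Transmission budget = 48.6 − 27.9188 = 20.6812 ms.
R ≥ L / t_tx = 14000 bits / 0.0206812 s = 677 kbps.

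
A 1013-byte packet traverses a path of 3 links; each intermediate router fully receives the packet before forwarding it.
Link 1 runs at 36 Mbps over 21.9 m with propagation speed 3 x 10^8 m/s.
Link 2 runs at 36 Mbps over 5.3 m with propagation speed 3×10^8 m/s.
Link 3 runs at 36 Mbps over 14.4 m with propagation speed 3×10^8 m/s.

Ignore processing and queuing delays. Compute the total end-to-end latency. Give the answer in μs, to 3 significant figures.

675 μs

L = 1013 × 8 = 8104 bits.
Transmission delay per hop = L/R = 8104/36000000 = 225.111 μs; 3 hops → 675.333 μs.
Propagation delays (d/s per hop): 0.073, 0.0176667, 0.048 μs; sum = 0.138667 μs.
End-to-end = 675 μs.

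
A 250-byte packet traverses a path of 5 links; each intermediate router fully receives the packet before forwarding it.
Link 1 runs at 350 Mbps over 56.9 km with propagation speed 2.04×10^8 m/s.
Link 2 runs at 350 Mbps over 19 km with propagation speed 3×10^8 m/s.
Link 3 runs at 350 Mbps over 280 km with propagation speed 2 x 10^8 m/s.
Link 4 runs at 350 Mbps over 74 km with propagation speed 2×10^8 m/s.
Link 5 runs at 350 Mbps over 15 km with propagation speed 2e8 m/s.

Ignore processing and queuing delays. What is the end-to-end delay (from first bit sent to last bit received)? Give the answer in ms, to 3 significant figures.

2.22 ms

L = 250 × 8 = 2000 bits.
Transmission delay per hop = L/R = 2000/350000000 = 0.00571429 ms; 5 hops → 0.0285714 ms.
Propagation delays (d/s per hop): 0.278922, 0.0633333, 1.4, 0.37, 0.075 ms; sum = 2.18725 ms.
End-to-end = 2.22 ms.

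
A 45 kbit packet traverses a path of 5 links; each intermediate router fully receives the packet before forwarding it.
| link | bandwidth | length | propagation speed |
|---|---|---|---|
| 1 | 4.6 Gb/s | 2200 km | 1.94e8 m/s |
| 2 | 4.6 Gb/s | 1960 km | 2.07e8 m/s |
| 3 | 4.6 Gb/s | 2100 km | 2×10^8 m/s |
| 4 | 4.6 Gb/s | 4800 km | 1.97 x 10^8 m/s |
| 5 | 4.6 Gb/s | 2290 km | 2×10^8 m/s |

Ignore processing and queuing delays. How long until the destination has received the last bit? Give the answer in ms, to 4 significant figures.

L = 45000 bits.
Transmission delay per hop = L/R = 45000/4600000000 = 0.00978261 ms; 5 hops → 0.048913 ms.
Propagation delays (d/s per hop): 11.3402, 9.4686, 10.5, 24.3655, 11.45 ms; sum = 67.1243 ms.
End-to-end = 67.17 ms.

67.17 ms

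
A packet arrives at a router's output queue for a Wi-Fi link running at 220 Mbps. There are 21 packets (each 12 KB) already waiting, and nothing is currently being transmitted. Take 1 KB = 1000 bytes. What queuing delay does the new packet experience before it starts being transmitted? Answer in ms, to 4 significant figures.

Each queued packet: L/R = 96000/220000000 = 0.436364 ms.
21 queued → 9.16364 ms.
Queuing delay = 9.164 ms.

9.164 ms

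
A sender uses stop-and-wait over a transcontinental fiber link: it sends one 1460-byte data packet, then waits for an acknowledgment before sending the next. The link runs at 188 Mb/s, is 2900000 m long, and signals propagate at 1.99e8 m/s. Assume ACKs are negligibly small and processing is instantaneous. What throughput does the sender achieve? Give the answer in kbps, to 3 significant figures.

400 kbps

t_tx = L/R = 11680/188000000 = 6.21277e-05 s.
t_prop = 2900000/199000000 = 0.0145729 s; RTT = 0.0291457 s.
Cycle = t_tx + RTT = 0.0292079 s.
Throughput = L / cycle = 11680 / 0.0292079 = 400 kbps.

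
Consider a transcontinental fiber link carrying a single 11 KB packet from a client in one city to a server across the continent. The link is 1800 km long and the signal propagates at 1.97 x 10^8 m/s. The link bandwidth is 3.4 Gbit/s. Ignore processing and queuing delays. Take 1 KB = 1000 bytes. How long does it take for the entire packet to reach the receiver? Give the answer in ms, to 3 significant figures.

9.16 ms

L = 88000 bits.
Transmission delay = L/R = 88000 / 3400000000 = 0.0258824 ms.
Propagation delay = d/s = 1800000 m / 197000000 m/s = 9.13706 ms.
Total = 9.16 ms.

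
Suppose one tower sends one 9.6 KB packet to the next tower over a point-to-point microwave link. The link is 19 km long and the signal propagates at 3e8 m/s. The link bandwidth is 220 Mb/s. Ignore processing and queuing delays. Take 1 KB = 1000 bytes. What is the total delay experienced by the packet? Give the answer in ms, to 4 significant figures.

L = 76800 bits.
Transmission delay = L/R = 76800 / 220000000 = 0.349091 ms.
Propagation delay = d/s = 19000 m / 300000000 m/s = 0.0633333 ms.
Total = 0.4124 ms.

0.4124 ms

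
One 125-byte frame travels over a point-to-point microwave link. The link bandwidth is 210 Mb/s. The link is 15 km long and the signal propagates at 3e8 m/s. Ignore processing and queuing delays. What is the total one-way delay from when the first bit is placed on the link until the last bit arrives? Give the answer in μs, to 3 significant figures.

54.8 μs

L = 125 × 8 = 1000 bits.
Transmission delay = L/R = 1000 / 210000000 = 4.7619 μs.
Propagation delay = d/s = 15000 m / 300000000 m/s = 50 μs.
Total = 54.8 μs.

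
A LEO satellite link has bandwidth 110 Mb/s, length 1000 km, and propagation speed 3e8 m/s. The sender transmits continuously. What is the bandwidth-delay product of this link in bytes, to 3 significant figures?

45800 bytes

Propagation delay = 1000000 / 300000000 = 0.00333333 s.
BDP = R × t_prop = 110000000 × 0.00333333 = 366667 bits.
In bytes: 366667/8 = 45800 bytes.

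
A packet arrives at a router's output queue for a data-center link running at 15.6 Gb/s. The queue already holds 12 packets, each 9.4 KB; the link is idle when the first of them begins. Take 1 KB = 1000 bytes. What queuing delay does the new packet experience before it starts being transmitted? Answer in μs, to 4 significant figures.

Each queued packet: L/R = 75200/15600000000 = 4.82051 μs.
12 queued → 57.8462 μs.
Queuing delay = 57.85 μs.

57.85 μs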